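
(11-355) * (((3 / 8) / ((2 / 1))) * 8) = -516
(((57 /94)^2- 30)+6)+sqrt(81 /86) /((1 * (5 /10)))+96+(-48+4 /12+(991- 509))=9 * sqrt(86) /43+13431631 /26508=508.64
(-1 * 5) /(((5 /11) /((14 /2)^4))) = -26411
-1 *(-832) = 832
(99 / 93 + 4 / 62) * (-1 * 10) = -350 / 31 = -11.29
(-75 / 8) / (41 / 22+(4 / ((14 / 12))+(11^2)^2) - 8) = -5775 / 9017188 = -0.00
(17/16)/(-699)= -17/11184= -0.00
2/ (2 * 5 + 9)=2/ 19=0.11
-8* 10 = -80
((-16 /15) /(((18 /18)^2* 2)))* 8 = -64 /15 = -4.27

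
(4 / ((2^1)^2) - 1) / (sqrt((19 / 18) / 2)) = 0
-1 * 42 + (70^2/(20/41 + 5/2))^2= 2689558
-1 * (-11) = 11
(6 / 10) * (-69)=-207 / 5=-41.40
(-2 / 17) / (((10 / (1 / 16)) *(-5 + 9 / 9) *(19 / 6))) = 3 / 51680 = 0.00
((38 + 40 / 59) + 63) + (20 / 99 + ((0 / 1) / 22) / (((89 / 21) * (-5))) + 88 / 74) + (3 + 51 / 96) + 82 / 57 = 14196234143 / 131399136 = 108.04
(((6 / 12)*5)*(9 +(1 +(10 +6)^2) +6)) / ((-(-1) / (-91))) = -61880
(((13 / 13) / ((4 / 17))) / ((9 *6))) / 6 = 0.01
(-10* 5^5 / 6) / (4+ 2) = -15625 / 18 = -868.06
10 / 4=5 / 2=2.50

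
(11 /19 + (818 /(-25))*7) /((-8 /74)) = 4015203 /1900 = 2113.26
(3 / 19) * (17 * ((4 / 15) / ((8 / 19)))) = 17 / 10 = 1.70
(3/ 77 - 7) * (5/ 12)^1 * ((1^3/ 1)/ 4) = -335/ 462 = -0.73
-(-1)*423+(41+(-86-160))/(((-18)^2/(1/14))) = 1918523/4536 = 422.95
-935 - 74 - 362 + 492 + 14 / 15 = -13171 / 15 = -878.07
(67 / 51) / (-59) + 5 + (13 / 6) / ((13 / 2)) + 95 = 100612 / 1003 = 100.31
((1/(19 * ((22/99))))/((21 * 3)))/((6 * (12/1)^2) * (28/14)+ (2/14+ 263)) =1/529644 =0.00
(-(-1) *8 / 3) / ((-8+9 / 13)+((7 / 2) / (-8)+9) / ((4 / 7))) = 6656 / 19161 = 0.35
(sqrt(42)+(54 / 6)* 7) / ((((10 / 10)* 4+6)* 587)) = sqrt(42) / 5870+63 / 5870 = 0.01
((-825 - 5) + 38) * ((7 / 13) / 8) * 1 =-693 / 13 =-53.31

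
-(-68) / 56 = 17 / 14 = 1.21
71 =71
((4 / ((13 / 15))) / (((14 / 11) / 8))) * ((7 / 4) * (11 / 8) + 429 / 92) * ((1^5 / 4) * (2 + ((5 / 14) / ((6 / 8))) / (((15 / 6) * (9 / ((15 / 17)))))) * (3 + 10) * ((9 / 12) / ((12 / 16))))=13449755 / 9996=1345.51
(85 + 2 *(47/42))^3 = 6148602368/9261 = 663924.24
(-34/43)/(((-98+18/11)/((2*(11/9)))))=2057/102555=0.02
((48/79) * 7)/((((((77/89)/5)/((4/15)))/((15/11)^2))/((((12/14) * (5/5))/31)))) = 7689600/22817333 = 0.34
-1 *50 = -50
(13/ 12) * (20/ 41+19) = 10387/ 492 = 21.11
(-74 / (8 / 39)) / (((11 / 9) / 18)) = -116883 / 22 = -5312.86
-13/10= -1.30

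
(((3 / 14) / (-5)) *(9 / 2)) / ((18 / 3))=-0.03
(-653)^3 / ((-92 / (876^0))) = 278445077 / 92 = 3026576.92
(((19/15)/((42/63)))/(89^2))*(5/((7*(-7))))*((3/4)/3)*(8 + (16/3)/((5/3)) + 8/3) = -0.00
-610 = -610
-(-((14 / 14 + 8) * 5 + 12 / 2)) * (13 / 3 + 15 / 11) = 3196 / 11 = 290.55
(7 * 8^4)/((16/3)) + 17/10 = 53777/10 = 5377.70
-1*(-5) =5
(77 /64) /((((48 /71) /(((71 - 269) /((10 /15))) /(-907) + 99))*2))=82087005 /928768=88.38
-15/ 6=-5/ 2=-2.50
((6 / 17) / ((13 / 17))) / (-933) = -2 / 4043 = -0.00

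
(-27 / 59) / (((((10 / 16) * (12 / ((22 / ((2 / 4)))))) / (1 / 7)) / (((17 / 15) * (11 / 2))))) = -24684 / 10325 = -2.39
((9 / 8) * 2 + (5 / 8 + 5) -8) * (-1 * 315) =39.38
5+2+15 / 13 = 106 / 13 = 8.15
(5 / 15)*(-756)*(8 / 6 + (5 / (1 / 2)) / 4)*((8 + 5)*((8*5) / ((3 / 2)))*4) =-1339520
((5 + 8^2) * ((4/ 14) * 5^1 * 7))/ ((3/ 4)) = 920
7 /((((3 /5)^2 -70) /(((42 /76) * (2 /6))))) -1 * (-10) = 660355 /66158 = 9.98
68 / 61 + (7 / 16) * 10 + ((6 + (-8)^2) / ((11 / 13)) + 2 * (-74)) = -59.78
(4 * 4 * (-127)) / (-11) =2032 / 11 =184.73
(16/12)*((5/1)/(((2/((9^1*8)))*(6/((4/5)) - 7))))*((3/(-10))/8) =-18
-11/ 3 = -3.67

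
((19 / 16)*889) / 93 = 16891 / 1488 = 11.35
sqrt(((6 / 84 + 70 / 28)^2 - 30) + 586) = 4*sqrt(1723) / 7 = 23.72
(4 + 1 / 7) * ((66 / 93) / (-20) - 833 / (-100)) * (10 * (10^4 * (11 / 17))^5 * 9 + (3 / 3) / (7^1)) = 7565797671201000000001058754708189 / 215676278300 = 35079414995640714373366.76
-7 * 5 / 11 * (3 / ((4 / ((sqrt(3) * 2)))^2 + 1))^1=-45 / 11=-4.09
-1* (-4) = 4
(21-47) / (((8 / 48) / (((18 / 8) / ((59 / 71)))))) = -24921 / 59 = -422.39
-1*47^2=-2209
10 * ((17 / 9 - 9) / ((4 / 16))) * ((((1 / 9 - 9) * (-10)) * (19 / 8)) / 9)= -4864000 / 729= -6672.15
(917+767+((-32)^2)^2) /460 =52513 /23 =2283.17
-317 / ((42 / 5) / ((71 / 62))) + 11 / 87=-3253967 / 75516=-43.09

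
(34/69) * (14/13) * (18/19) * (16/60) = 3808/28405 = 0.13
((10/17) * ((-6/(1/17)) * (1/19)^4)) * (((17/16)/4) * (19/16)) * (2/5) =-51/877952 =-0.00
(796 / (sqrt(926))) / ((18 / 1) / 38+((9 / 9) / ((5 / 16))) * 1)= 37810 * sqrt(926) / 161587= 7.12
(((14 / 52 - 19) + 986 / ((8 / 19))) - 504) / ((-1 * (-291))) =6.25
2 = 2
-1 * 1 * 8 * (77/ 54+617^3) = -50735184716/ 27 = -1879080915.41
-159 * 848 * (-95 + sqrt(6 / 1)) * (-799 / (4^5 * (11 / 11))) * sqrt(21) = 6733173 * sqrt(21) * (-95 + sqrt(6)) / 64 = -44619866.25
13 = 13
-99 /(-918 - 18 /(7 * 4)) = 154 /1429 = 0.11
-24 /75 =-8 /25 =-0.32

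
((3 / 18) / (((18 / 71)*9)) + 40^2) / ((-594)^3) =-1555271 / 203716215648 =-0.00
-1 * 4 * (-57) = 228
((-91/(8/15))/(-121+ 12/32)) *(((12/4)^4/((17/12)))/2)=40.44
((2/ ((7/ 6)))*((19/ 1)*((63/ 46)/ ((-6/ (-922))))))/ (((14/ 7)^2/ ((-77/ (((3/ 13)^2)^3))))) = -3255407542387/ 3726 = -873700360.28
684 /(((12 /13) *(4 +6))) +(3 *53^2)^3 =5984377505571 /10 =598437750557.10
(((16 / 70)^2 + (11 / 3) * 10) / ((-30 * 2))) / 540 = -67471 / 59535000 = -0.00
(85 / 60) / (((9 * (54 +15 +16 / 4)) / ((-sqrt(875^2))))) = -1.89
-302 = -302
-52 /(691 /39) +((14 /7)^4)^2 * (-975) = -172475628 /691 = -249602.93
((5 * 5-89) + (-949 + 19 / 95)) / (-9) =1688 / 15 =112.53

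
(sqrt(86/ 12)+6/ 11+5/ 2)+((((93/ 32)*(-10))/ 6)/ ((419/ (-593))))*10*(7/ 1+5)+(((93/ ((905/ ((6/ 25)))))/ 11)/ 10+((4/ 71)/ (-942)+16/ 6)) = sqrt(258)/ 6+57771478012598489/ 69743629972500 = 831.02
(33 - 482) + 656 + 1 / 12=2485 / 12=207.08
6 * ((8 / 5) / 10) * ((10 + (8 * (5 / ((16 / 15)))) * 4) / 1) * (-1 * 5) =-768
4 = 4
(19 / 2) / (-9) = -19 / 18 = -1.06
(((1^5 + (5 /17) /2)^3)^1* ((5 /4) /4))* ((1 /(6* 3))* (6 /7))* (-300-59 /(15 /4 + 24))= -8634210 /1272467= -6.79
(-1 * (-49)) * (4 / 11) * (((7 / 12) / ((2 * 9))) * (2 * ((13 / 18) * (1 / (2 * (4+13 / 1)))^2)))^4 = 3360173089 / 70137304720296707686662144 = 0.00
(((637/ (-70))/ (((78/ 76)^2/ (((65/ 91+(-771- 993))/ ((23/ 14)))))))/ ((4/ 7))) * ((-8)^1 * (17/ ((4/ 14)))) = -103927615652/ 13455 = -7724088.86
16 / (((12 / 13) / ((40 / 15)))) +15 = 551 / 9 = 61.22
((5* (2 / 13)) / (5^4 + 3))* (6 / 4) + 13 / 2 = 53081 / 8164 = 6.50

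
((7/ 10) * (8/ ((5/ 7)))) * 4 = 784/ 25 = 31.36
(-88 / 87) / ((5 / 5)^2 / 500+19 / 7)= -308000 / 827109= -0.37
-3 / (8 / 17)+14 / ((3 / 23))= 2423 / 24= 100.96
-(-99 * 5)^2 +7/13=-3185318/13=-245024.46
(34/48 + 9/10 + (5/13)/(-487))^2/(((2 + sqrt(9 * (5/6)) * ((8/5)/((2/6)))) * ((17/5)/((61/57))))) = -90983462131429/9440681334334848 + 90983462131429 * sqrt(30)/7867234445279040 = 0.05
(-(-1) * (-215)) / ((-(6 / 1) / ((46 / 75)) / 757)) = 748673 / 45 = 16637.18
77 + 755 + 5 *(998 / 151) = 130622 / 151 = 865.05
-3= -3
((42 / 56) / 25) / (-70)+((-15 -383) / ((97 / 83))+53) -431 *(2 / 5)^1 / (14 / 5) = -237058291 / 679000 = -349.13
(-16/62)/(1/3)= -24/31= -0.77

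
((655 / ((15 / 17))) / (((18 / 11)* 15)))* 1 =24497 / 810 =30.24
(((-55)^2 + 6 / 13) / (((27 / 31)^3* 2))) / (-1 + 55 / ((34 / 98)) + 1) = 19919066957 / 1379187810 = 14.44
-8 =-8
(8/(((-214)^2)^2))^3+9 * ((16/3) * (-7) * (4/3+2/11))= -100898183185444885529802284789/198192859828552453719254488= -509.09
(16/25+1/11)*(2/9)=134/825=0.16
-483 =-483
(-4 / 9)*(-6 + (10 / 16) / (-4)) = 197 / 72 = 2.74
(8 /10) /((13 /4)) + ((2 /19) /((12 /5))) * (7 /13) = 0.27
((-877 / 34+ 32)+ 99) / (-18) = -3577 / 612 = -5.84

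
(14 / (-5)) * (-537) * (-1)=-7518 / 5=-1503.60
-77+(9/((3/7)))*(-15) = -392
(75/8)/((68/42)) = 1575/272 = 5.79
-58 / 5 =-11.60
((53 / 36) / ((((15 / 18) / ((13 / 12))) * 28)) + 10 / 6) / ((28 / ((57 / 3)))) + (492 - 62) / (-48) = -2196109 / 282240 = -7.78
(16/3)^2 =256/9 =28.44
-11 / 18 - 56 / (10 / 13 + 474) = -0.73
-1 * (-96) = 96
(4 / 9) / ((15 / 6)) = 0.18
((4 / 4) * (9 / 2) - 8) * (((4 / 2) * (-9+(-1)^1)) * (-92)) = -6440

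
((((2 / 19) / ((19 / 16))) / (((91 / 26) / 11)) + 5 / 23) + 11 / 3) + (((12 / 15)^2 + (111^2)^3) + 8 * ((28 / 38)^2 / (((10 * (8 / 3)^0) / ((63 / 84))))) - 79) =8153277313639199278 / 4359075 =1870414552087.13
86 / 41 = 2.10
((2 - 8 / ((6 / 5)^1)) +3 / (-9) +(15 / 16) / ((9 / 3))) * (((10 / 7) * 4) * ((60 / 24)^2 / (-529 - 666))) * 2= 1875 / 6692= 0.28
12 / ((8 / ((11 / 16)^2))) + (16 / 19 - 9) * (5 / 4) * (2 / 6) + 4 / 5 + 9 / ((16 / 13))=791231 / 145920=5.42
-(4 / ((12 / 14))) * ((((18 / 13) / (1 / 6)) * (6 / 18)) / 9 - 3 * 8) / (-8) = -539 / 39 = -13.82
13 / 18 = 0.72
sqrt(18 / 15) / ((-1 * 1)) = -sqrt(30) / 5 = -1.10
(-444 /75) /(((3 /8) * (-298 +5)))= 1184 /21975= 0.05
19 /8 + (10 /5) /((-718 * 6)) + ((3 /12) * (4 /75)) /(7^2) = 2.37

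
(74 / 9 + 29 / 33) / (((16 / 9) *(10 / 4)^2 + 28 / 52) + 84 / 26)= 11713 / 19151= 0.61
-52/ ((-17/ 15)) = 780/ 17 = 45.88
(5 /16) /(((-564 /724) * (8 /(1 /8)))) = -905 /144384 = -0.01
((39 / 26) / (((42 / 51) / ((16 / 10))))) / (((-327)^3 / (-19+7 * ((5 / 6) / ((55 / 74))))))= 12512 / 13461826455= 0.00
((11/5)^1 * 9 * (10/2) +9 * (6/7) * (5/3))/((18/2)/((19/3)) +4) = 14877/721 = 20.63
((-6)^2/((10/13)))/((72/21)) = 273/20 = 13.65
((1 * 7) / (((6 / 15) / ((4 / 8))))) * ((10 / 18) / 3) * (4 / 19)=175 / 513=0.34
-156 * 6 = -936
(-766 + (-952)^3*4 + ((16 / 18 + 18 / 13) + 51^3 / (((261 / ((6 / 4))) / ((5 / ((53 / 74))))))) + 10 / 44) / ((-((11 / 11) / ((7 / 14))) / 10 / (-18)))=-68268864160119125 / 219791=-310608096601.40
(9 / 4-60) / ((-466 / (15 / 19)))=3465 / 35416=0.10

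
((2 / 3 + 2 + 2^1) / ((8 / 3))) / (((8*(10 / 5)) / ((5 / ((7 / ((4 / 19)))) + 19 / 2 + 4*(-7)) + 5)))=-3551 / 2432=-1.46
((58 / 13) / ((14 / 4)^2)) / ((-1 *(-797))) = 232 / 507689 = 0.00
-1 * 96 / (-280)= 12 / 35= 0.34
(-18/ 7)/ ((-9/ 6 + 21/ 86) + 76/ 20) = -3870/ 3829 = -1.01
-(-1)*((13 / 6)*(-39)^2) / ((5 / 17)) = 112047 / 10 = 11204.70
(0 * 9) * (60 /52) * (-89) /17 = 0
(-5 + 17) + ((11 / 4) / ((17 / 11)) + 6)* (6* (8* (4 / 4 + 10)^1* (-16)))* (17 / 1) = -1117236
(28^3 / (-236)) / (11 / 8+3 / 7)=-307328 / 5959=-51.57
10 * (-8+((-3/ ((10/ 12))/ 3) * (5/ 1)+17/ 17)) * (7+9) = -2080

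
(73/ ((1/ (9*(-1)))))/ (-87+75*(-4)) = 73/ 43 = 1.70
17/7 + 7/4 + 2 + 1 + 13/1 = 565/28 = 20.18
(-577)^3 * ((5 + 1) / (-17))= 1152600198 / 17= 67800011.65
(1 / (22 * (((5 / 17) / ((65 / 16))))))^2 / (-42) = -48841 / 5203968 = -0.01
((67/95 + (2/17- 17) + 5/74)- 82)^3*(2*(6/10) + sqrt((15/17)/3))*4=-6581470.32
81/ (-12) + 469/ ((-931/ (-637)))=23875/ 76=314.14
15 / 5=3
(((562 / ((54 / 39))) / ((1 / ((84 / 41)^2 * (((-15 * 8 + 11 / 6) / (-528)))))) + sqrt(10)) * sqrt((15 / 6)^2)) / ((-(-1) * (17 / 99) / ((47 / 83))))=23265 * sqrt(10) / 2822 + 29823585155 / 9487564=3169.51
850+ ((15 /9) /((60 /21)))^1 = 10207 /12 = 850.58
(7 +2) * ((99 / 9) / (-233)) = -0.42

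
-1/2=-0.50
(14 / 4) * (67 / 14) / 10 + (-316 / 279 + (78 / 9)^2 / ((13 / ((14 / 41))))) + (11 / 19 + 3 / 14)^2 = 2827878163 / 899308760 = 3.14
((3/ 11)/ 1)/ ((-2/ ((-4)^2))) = -24/ 11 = -2.18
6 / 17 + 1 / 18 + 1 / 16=1153 / 2448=0.47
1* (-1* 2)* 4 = -8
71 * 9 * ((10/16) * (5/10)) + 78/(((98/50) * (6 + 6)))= 159155/784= 203.00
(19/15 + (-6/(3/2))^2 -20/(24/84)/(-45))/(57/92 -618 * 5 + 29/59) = -4597516/754492005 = -0.01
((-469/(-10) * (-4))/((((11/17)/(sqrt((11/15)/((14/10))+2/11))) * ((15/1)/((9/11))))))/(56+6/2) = -2278 * sqrt(37653)/1963225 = -0.23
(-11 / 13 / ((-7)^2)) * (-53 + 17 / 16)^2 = -7596171 / 163072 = -46.58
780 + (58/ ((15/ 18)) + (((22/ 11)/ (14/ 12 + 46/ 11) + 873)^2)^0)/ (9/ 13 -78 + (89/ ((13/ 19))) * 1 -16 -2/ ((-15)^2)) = 84075225/ 107524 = 781.92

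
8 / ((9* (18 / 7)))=28 / 81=0.35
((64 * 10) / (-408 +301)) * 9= -5760 / 107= -53.83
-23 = -23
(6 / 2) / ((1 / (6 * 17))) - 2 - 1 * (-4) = 308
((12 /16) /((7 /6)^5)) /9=648 /16807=0.04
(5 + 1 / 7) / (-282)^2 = 1 / 15463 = 0.00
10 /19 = 0.53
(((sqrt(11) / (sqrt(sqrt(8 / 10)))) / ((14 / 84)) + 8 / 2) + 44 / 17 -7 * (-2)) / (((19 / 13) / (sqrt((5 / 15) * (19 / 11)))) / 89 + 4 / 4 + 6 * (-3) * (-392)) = -38181 * sqrt(114) * 5^(1 / 4) / 66666392171974 -28925 * sqrt(627) / 80952047637397 + 236171149825 / 80952047637397 + 28340537979 * sqrt(22) * 5^(1 / 4) / 66666392171974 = 0.01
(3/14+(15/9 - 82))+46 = -1433/42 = -34.12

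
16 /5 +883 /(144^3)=47780159 /14929920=3.20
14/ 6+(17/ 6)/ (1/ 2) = 8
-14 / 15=-0.93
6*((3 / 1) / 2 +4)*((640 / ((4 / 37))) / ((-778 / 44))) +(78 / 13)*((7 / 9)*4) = -12871976 / 1167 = -11029.97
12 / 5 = 2.40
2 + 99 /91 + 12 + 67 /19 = 32184 /1729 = 18.61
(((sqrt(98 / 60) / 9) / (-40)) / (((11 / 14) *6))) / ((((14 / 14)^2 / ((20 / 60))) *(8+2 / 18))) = -49 *sqrt(30) / 8672400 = -0.00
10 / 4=5 / 2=2.50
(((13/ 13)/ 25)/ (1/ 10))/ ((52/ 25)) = 5/ 26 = 0.19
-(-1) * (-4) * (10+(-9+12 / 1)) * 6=-312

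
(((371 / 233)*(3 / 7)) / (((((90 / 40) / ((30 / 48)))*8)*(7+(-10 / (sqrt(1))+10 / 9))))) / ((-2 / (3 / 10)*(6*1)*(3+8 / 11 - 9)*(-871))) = 1749 / 25613030144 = 0.00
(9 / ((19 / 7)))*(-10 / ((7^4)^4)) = -90 / 90203668688917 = -0.00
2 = 2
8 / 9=0.89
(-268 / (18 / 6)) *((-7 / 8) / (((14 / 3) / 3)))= 201 / 4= 50.25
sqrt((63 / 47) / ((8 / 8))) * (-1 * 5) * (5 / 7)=-75 * sqrt(329) / 329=-4.13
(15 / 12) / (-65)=-1 / 52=-0.02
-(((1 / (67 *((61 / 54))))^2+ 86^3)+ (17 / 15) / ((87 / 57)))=-4621621695002087 / 7266052515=-636056.74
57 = 57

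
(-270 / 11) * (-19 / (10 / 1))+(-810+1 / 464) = -3896197 / 5104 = -763.36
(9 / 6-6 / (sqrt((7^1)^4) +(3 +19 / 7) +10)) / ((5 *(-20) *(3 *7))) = -17 / 25368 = -0.00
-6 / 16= -3 / 8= -0.38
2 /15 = 0.13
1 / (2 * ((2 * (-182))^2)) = 1 / 264992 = 0.00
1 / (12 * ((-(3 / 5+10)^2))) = -25 / 33708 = -0.00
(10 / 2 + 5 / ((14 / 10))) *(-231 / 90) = -22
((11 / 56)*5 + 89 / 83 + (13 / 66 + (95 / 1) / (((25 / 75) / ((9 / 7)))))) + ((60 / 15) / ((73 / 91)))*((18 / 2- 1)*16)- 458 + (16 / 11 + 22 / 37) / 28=227445200009 / 414290184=549.00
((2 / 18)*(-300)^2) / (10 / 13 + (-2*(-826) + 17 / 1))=130000 / 21707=5.99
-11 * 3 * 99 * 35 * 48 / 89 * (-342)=1877087520 / 89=21090871.01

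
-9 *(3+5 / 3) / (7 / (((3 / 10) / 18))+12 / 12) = -42 / 421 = -0.10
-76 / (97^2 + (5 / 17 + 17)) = -0.01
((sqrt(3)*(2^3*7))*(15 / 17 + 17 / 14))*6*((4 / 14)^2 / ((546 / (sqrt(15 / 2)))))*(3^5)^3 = 171842510232*sqrt(10) / 75803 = 7168762.86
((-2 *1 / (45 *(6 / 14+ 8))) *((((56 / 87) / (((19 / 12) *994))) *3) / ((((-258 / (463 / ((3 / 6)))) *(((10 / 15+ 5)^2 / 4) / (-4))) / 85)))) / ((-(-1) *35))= -0.00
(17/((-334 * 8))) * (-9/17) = 9/2672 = 0.00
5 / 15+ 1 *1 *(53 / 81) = 80 / 81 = 0.99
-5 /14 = -0.36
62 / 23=2.70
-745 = -745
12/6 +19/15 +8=169/15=11.27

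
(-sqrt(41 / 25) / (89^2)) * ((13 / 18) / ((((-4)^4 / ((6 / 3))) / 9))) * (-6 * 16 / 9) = 13 * sqrt(41) / 950520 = 0.00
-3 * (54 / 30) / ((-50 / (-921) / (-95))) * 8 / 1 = 1889892 / 25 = 75595.68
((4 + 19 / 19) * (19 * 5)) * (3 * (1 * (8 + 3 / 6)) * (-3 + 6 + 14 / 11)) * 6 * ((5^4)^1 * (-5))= -10674140625 / 11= -970376420.45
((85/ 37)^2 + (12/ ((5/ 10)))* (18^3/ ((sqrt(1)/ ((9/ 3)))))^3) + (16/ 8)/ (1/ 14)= 175966906796982773/ 1369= 128536820158497.28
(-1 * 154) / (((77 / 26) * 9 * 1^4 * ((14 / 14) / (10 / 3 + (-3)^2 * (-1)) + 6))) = -884 / 891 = -0.99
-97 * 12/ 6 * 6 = -1164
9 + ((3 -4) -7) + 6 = 7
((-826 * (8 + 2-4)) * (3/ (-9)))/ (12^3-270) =826/ 729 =1.13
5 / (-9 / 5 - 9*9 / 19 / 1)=-475 / 576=-0.82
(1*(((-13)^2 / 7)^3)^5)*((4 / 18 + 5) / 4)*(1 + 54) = 6772688738835107722583725453873431665 / 170912214357948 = 39626709912322627585221.41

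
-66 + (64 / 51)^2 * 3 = -53126 / 867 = -61.28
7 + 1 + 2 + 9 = 19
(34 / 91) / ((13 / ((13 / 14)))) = 17 / 637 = 0.03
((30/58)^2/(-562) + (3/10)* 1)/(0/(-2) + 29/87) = 1061757/1181605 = 0.90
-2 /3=-0.67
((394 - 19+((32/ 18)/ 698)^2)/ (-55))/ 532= -3699705439/ 288675678060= -0.01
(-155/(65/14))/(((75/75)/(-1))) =434/13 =33.38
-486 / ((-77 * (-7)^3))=-486 / 26411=-0.02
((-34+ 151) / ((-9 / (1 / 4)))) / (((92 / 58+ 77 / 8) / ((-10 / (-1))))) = -7540 / 2601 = -2.90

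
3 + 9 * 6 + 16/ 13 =757/ 13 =58.23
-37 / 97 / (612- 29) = -37 / 56551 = -0.00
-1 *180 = -180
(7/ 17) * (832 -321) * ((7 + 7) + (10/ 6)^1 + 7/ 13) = 2260664/ 663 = 3409.75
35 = 35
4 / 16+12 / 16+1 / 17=18 / 17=1.06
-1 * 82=-82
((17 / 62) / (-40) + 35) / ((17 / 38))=1648877 / 21080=78.22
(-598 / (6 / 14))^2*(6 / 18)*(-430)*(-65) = 489756558200 / 27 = 18139131785.19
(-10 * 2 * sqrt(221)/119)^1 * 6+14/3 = 14/3-120 * sqrt(221)/119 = -10.32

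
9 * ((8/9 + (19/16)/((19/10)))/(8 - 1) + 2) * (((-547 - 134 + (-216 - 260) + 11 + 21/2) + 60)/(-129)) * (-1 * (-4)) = 665.19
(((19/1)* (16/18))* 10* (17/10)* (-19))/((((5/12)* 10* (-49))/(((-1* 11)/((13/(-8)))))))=8640896/47775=180.87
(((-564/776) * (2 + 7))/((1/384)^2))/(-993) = 971.34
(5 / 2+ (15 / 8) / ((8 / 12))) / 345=17 / 1104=0.02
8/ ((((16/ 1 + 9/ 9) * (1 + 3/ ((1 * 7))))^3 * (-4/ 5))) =-343/ 491300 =-0.00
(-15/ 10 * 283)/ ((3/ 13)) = -3679/ 2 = -1839.50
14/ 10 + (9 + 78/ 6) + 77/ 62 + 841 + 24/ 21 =1880923/ 2170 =866.78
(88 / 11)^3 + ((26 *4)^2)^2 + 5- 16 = 116986357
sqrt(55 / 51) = sqrt(2805) / 51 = 1.04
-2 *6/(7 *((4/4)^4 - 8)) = 12/49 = 0.24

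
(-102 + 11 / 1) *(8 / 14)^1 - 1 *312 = -364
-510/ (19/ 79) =-40290/ 19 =-2120.53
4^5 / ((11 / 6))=6144 / 11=558.55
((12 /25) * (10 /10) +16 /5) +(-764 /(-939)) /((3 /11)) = 469264 /70425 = 6.66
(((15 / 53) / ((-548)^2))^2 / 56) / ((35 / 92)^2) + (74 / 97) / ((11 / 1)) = 3214917385610419891 / 46355633114066184832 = 0.07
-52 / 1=-52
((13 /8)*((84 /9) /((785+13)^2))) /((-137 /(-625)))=8125 /74778984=0.00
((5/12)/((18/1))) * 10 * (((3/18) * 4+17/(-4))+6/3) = -475/1296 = -0.37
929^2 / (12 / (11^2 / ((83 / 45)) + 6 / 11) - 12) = -73024.03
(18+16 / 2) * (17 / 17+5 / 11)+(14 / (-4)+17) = 1129 / 22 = 51.32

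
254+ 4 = 258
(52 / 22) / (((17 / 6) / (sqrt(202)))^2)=189072 / 3179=59.48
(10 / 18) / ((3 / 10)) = 50 / 27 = 1.85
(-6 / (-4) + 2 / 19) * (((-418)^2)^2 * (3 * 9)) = 1323168427944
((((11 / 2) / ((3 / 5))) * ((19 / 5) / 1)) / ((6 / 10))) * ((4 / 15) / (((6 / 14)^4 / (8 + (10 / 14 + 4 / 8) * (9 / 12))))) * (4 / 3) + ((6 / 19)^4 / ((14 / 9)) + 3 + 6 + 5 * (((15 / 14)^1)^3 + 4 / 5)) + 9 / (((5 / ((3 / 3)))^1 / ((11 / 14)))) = 64201463045680739 / 11731095031320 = 5472.76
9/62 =0.15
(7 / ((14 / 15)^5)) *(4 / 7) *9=6834375 / 134456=50.83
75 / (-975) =-1 / 13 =-0.08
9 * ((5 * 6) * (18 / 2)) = 2430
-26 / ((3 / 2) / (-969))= 16796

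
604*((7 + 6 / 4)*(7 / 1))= 35938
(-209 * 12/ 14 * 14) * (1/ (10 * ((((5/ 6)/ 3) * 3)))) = -7524/ 25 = -300.96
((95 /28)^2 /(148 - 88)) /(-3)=-1805 /28224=-0.06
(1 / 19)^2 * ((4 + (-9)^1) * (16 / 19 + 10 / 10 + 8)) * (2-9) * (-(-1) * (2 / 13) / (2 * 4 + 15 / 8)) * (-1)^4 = 104720 / 7044193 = 0.01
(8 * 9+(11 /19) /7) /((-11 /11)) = -72.08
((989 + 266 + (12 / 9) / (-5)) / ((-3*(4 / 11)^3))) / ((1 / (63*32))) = -17535525.70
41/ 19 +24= 497/ 19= 26.16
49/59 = 0.83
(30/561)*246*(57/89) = 140220/16643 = 8.43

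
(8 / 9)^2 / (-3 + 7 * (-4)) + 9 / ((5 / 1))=22279 / 12555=1.77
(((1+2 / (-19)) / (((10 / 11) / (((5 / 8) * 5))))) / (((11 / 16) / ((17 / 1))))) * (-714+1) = -1030285 / 19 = -54225.53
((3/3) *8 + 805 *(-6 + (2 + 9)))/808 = 4033/808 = 4.99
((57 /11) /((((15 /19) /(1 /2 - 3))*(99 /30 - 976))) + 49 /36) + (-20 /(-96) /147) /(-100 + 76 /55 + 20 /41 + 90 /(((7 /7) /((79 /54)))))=118015610802007 /85641248784168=1.38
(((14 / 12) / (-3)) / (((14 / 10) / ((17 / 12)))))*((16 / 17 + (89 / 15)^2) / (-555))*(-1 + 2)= 138257 / 5394600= 0.03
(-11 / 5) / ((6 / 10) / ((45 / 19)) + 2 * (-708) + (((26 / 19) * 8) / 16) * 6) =3135 / 2011589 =0.00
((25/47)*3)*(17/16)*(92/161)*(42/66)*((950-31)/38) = 14.91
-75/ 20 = -3.75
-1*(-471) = 471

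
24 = 24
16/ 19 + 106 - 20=86.84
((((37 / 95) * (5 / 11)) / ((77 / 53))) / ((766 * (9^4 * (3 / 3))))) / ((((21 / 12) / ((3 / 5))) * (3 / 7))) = 3922 / 202197521295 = 0.00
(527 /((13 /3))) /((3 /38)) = 20026 /13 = 1540.46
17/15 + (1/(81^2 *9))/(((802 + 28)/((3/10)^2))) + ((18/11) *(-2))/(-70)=49482624677/41931351000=1.18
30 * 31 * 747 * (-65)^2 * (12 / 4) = 8805449250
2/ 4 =1/ 2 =0.50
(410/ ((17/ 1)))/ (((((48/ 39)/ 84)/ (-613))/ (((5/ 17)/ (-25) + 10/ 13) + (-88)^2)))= -4516829798901/ 578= -7814584427.16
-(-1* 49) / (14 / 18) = 63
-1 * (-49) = 49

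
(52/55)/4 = 13/55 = 0.24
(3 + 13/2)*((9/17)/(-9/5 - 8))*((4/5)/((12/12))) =-342/833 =-0.41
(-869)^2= 755161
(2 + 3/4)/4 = 11/16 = 0.69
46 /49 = 0.94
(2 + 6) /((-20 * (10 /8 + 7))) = -8 /165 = -0.05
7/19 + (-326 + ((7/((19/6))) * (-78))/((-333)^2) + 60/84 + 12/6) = -529164856/1638693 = -322.92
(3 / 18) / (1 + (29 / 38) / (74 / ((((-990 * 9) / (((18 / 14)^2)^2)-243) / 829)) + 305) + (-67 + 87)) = 1550168941 / 195345976557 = 0.01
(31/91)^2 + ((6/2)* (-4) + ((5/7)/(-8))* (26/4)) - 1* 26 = -5096367/132496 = -38.46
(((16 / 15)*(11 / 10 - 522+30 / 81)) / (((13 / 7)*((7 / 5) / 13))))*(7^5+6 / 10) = -94487621072 / 2025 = -46660553.62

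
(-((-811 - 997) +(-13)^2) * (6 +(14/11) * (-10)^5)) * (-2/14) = 208590166/7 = 29798595.14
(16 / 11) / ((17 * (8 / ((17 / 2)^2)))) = 17 / 22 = 0.77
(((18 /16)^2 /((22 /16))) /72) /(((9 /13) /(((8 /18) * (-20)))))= -65 /396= -0.16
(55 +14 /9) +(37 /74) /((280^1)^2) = 56.56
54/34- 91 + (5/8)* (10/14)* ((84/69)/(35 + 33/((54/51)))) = -13877845/155227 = -89.40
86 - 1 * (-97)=183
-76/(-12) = 19/3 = 6.33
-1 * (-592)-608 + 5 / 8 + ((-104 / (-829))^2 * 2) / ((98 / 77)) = -590762693 / 38485496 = -15.35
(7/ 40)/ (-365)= -7/ 14600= -0.00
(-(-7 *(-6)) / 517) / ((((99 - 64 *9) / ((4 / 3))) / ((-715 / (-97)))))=3640 / 2174643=0.00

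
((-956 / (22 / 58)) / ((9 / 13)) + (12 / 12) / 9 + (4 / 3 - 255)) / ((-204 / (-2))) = -192757 / 5049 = -38.18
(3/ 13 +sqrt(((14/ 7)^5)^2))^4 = 30821664721/ 28561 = 1079152.16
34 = 34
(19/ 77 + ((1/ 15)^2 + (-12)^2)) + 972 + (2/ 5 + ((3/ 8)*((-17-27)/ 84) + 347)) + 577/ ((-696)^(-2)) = 38740016070031/ 138600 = 279509495.45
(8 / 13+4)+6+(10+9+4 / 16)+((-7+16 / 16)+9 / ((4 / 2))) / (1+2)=29.37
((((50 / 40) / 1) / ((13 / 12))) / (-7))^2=225 / 8281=0.03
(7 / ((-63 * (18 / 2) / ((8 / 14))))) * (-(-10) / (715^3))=-8 / 41450634225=-0.00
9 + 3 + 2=14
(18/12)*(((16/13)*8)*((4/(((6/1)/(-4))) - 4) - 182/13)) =-3968/13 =-305.23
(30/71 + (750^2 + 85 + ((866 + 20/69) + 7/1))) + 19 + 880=2764788433/4899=564357.71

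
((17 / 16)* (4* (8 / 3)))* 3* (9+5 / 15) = 317.33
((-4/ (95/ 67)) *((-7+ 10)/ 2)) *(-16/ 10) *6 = 40.62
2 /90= 0.02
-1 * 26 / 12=-13 / 6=-2.17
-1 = -1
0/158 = 0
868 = 868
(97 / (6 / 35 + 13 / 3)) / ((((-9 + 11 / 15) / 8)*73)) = -305550 / 1070399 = -0.29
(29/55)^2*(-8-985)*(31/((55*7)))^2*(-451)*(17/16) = 559372884321/652190000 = 857.68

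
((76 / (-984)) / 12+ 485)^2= 235218.76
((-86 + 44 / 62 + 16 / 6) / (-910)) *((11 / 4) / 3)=21131 / 253890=0.08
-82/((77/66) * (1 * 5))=-492/35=-14.06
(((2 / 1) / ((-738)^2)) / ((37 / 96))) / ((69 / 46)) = 32 / 5037957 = 0.00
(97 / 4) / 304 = 97 / 1216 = 0.08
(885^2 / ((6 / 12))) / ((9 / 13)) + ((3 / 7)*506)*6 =15847658 / 7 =2263951.14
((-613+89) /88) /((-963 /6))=131 /3531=0.04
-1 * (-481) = 481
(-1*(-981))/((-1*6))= -327/2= -163.50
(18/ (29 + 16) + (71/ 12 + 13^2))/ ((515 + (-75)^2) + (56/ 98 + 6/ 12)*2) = 73633/ 2579700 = 0.03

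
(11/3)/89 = 11/267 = 0.04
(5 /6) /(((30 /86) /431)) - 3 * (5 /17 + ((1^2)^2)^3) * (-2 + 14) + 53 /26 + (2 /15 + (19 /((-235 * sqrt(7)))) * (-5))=19 * sqrt(7) /329 + 9797761 /9945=985.35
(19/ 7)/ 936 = 19/ 6552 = 0.00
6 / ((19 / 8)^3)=3072 / 6859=0.45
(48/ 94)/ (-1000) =-3/ 5875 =-0.00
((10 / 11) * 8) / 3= 80 / 33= 2.42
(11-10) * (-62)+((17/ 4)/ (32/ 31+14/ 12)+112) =42481/ 818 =51.93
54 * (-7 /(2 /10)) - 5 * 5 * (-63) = -315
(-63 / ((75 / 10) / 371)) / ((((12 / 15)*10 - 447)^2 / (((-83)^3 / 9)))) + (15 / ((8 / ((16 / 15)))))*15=3056586128 / 2890815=1057.34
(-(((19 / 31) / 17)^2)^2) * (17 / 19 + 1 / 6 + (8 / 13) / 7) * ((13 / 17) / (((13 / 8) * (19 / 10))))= -172168120 / 357976097523681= -0.00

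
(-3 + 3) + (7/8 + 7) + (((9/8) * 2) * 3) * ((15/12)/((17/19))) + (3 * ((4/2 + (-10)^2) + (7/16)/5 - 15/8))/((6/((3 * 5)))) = 418281/544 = 768.90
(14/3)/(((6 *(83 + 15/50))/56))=80/153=0.52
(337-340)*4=-12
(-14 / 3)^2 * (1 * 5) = 980 / 9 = 108.89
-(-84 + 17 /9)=739 /9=82.11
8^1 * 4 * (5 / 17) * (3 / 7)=480 / 119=4.03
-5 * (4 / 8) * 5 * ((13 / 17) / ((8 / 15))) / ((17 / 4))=-4.22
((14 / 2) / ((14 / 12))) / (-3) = -2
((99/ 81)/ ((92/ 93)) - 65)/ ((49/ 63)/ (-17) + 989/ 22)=-9873039/ 6953498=-1.42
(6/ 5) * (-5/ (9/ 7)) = -14/ 3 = -4.67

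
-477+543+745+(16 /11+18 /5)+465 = 70458 /55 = 1281.05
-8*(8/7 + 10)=-624/7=-89.14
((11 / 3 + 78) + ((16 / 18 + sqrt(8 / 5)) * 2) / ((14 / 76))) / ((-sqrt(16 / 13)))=-94.69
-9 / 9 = -1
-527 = -527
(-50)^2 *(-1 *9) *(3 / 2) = -33750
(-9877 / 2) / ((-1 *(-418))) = -9877 / 836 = -11.81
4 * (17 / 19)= 68 / 19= 3.58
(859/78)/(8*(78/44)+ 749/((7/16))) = 0.01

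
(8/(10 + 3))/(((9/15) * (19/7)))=280/741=0.38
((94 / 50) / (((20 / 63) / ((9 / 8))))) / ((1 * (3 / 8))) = 17.77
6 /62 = 3 /31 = 0.10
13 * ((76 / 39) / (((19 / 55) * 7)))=220 / 21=10.48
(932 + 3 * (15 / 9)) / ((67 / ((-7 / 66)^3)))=-321391 / 19262232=-0.02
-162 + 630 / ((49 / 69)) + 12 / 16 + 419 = 32057 / 28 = 1144.89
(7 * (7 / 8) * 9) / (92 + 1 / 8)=441 / 737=0.60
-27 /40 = -0.68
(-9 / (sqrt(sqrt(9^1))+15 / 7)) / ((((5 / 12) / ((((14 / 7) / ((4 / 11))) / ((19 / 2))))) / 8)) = -33264 / 247+77616* sqrt(3) / 1235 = -25.82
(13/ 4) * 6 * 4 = 78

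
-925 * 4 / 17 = -3700 / 17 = -217.65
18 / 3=6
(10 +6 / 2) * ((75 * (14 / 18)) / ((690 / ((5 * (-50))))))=-56875 / 207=-274.76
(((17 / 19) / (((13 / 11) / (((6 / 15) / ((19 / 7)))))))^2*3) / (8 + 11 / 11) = 6853924 / 1651818675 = 0.00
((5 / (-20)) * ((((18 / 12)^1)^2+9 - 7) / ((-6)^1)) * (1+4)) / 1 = 85 / 96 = 0.89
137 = 137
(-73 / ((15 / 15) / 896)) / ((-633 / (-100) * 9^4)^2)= -654080000 / 17248347590769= -0.00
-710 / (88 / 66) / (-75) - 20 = -12.90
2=2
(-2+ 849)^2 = 717409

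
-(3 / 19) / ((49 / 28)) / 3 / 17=-0.00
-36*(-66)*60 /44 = 3240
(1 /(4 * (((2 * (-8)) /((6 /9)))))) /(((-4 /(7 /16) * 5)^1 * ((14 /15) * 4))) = 1 /16384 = 0.00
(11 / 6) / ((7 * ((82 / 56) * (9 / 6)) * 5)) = 44 / 1845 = 0.02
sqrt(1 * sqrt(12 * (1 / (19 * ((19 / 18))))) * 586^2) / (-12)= -293 * sqrt(19) * 6^(3 / 4) / 114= -42.95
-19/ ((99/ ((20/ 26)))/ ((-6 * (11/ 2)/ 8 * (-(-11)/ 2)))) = 1045/ 312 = 3.35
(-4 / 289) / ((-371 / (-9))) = -36 / 107219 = -0.00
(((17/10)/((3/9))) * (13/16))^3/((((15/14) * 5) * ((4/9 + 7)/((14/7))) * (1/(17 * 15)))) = 312126078537/343040000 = 909.88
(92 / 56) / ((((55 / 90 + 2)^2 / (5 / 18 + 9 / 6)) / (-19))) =-125856 / 15463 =-8.14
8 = 8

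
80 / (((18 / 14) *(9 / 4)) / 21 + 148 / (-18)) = -9.90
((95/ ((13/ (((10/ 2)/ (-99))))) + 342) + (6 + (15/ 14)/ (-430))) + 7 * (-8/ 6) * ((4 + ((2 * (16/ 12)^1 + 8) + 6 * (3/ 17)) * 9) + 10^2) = -42357901745/ 26342316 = -1607.98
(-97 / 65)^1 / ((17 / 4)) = -0.35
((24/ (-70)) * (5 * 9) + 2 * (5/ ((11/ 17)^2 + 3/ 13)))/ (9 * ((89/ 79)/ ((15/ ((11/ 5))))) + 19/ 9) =-942075/ 109240264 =-0.01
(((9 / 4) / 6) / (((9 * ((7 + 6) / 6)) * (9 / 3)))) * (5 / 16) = 5 / 2496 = 0.00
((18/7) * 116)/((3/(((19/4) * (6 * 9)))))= 25503.43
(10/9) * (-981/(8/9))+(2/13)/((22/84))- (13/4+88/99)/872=-5502089299/4489056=-1225.67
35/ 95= 7/ 19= 0.37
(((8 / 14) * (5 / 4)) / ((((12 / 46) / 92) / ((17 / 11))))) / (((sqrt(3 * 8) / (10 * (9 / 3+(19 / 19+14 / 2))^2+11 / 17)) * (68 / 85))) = 24743975 * sqrt(6) / 504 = 120258.16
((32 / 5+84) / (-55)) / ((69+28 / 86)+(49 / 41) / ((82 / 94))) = -16335958 / 702637375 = -0.02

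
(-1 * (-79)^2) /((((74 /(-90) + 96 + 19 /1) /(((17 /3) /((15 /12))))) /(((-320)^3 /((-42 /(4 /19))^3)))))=-55625383936000 /54395320077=-1022.61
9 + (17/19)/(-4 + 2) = 325/38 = 8.55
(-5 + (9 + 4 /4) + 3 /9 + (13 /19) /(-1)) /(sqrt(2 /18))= 265 /19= 13.95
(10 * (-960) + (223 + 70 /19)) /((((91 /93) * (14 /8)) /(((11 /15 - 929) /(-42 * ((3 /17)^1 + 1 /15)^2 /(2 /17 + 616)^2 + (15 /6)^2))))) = 505998171764867699520 /622384830053077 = 812998.88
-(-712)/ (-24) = -89/ 3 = -29.67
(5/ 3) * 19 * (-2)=-190/ 3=-63.33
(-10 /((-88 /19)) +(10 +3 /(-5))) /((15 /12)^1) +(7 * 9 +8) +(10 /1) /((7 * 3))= 466178 /5775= 80.72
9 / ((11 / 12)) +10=218 / 11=19.82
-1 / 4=-0.25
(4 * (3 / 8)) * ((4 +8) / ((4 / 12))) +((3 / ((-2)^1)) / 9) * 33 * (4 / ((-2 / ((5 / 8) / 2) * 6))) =5239 / 96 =54.57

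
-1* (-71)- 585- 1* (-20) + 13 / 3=-1469 / 3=-489.67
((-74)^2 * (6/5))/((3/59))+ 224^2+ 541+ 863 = 904068/5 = 180813.60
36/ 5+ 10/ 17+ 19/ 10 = 1647/ 170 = 9.69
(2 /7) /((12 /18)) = 3 /7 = 0.43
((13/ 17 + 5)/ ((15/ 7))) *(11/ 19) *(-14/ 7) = -15092/ 4845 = -3.11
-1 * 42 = -42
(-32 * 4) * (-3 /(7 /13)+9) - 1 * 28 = -3268 /7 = -466.86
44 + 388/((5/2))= 996/5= 199.20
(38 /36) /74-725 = -965681 /1332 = -724.99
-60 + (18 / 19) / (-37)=-42198 / 703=-60.03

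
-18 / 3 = -6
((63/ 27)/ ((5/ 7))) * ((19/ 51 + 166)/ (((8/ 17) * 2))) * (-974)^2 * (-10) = -98606569285/ 18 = -5478142738.06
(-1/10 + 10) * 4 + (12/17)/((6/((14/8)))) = 6767/170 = 39.81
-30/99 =-10/33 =-0.30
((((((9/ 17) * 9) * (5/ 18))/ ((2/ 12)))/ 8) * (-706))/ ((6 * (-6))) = 5295/ 272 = 19.47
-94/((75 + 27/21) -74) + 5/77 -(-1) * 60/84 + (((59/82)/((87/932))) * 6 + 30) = 26295111/732424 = 35.90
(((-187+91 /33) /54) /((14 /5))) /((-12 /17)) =32300 /18711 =1.73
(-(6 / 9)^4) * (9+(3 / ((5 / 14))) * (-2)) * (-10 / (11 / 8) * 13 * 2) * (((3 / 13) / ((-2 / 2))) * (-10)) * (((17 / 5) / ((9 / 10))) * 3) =-2263040 / 297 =-7619.66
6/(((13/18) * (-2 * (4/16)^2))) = -864/13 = -66.46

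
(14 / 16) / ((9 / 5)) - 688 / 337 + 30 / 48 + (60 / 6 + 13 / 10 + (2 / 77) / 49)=1186703117 / 114435090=10.37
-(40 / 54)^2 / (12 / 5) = -500 / 2187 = -0.23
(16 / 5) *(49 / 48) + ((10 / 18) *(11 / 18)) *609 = 56707 / 270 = 210.03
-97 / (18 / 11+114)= -1067 / 1272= -0.84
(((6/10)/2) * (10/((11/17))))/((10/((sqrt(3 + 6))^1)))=153/110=1.39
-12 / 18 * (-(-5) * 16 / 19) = -2.81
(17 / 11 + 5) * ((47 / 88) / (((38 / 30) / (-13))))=-82485 / 2299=-35.88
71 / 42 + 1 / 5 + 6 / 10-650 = -135977 / 210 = -647.51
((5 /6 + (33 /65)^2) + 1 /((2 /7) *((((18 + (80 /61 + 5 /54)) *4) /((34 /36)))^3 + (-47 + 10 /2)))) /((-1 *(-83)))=13205875494915870347 /1004579404147866927900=0.01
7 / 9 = 0.78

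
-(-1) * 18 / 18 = 1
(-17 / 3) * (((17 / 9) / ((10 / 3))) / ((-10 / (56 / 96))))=2023 / 10800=0.19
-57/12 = -19/4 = -4.75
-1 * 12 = -12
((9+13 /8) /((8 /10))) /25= 17 /32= 0.53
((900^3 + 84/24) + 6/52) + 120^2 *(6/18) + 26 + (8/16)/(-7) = 132678878977/182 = 729004829.54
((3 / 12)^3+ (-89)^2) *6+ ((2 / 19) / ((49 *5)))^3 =153405579164998381 / 3227817964000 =47526.09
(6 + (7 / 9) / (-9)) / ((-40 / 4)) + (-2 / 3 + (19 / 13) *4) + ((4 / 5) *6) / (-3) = 6293 / 2106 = 2.99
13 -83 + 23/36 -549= -22261/36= -618.36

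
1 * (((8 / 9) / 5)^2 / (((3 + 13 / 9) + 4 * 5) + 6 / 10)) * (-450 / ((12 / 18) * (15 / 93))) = -5952 / 1127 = -5.28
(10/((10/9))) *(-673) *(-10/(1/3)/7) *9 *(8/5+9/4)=1798929/2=899464.50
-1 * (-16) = 16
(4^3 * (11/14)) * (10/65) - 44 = -3300/91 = -36.26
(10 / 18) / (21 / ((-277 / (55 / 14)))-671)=-2770 / 3347091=-0.00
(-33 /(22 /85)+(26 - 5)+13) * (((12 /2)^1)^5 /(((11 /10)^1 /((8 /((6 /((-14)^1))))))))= 12337920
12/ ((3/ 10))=40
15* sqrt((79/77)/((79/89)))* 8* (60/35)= 1440* sqrt(6853)/539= 221.16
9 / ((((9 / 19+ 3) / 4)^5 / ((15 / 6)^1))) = 198087920 / 4348377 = 45.55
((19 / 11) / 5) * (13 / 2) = 247 / 110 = 2.25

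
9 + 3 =12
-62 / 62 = -1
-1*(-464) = 464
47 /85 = 0.55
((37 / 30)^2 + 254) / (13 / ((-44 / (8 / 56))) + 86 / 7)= 17707613 / 848475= 20.87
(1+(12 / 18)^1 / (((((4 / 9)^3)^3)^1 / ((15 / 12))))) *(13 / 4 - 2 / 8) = 1938675309 / 524288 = 3697.73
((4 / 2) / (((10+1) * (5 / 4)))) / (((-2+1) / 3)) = -0.44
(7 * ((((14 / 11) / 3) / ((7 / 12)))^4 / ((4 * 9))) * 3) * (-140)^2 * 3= 140492800 / 14641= 9595.85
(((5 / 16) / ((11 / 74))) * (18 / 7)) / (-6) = -555 / 616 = -0.90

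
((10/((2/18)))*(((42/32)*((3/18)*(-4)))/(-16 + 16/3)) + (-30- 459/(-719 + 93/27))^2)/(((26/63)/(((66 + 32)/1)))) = 4542713100261/22006400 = 206426.91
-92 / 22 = -4.18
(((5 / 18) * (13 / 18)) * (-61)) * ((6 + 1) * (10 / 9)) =-138775 / 1458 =-95.18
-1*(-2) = 2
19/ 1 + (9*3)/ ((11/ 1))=236/ 11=21.45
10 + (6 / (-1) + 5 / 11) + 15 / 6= 153 / 22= 6.95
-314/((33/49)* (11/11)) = -15386/33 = -466.24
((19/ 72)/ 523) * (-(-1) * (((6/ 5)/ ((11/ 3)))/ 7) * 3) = 57/ 805420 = 0.00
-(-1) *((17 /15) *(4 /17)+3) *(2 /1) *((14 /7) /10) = 98 /75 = 1.31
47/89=0.53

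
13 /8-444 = -3539 /8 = -442.38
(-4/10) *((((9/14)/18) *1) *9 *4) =-18/35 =-0.51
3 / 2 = 1.50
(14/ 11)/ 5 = 14/ 55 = 0.25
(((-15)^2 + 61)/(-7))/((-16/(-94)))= -240.04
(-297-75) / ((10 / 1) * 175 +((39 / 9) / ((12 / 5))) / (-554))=-0.21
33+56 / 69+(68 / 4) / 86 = 201811 / 5934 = 34.01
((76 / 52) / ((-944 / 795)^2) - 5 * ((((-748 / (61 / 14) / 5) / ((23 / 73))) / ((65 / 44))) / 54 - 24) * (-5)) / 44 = -277837818687677 / 19309074250752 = -14.39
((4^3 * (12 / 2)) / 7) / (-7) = -384 / 49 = -7.84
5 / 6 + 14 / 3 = 5.50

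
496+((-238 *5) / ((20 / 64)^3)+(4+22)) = -961798 / 25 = -38471.92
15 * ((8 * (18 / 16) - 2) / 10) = 21 / 2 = 10.50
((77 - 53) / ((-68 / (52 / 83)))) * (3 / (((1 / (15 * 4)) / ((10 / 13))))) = -43200 / 1411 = -30.62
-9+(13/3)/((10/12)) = -19/5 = -3.80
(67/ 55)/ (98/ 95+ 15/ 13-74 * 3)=-16549/ 2986181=-0.01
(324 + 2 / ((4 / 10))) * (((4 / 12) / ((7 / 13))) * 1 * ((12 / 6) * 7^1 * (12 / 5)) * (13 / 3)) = 444808 / 15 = 29653.87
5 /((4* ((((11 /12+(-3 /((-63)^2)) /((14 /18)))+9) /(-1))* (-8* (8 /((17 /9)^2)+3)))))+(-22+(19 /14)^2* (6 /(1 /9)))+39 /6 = 135671840279 /1615868296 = 83.96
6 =6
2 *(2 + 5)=14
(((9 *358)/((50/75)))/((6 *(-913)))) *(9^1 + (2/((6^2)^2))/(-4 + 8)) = -4175891/525888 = -7.94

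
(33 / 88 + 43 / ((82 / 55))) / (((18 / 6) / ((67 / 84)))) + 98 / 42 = 119275 / 11808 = 10.10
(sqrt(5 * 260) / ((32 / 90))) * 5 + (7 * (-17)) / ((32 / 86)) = -5117 / 16 + 1125 * sqrt(13) / 8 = 187.22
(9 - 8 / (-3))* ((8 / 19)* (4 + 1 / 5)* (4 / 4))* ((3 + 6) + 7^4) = 944720 / 19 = 49722.11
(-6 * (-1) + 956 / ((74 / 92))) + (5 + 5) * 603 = 267308 / 37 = 7224.54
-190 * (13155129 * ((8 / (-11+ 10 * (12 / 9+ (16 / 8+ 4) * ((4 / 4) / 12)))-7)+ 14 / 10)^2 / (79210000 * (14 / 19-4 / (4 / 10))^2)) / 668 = -86712019648371 / 7746886914800000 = -0.01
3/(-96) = -1/32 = -0.03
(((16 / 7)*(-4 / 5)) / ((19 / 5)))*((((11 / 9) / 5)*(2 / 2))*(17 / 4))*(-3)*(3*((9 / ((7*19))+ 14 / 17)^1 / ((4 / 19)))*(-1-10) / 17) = -195052 / 15827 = -12.32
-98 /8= -49 /4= -12.25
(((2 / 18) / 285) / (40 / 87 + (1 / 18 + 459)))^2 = 3364 / 4673376032789025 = 0.00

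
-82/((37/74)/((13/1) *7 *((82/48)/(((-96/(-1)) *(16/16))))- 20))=3014.43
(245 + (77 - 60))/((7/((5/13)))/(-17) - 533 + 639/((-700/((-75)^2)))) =-623560/13491963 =-0.05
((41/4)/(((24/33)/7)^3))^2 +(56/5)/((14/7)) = 83531867.13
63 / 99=7 / 11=0.64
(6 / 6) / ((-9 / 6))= -2 / 3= -0.67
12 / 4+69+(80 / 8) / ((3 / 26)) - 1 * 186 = -82 / 3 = -27.33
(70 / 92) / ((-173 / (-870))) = 15225 / 3979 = 3.83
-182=-182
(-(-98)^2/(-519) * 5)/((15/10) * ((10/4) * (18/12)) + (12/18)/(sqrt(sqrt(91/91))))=14.71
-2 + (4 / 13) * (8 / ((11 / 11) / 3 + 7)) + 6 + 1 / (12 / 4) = 2003 / 429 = 4.67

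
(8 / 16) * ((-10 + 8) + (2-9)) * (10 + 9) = -171 / 2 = -85.50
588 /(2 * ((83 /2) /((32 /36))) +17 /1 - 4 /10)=23520 /4399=5.35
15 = 15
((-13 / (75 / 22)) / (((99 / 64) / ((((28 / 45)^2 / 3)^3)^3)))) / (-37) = 186207807316033415355979268096 / 281463469871929441923556995391845703125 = 0.00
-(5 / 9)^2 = -25 / 81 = -0.31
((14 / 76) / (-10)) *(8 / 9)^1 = -14 / 855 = -0.02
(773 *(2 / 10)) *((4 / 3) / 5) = 3092 / 75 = 41.23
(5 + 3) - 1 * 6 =2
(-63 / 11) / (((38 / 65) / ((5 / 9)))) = -2275 / 418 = -5.44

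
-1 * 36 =-36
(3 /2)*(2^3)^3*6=4608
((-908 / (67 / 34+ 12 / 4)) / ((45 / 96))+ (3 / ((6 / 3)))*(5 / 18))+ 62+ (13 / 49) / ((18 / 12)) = -162528959 / 496860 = -327.11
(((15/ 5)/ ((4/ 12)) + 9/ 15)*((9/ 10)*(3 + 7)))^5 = 15045919506432/ 3125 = 4814694242.06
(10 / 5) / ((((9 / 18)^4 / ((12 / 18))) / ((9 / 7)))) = 192 / 7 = 27.43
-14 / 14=-1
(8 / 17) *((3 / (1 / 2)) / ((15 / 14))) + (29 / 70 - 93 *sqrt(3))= 3629 / 1190 - 93 *sqrt(3)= -158.03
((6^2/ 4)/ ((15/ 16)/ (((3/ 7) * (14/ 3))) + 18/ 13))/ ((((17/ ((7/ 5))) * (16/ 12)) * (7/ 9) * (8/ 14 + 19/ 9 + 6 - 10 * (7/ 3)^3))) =-1592136/ 488650805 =-0.00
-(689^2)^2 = -225360027841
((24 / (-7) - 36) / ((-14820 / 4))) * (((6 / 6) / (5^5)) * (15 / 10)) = 138 / 27015625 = 0.00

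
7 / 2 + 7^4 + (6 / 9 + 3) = 14449 / 6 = 2408.17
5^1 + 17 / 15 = 92 / 15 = 6.13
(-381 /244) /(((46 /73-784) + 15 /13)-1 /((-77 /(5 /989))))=27534564057 /13793348956456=0.00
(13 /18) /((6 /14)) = 91 /54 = 1.69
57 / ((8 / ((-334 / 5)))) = -475.95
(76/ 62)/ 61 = 38/ 1891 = 0.02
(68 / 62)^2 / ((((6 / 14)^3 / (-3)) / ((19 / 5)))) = -7533652 / 43245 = -174.21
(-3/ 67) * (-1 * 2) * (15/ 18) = 5/ 67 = 0.07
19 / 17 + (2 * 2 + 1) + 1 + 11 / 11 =138 / 17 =8.12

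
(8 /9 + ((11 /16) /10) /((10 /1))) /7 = 12899 /100800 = 0.13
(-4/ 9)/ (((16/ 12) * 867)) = -1/ 2601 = -0.00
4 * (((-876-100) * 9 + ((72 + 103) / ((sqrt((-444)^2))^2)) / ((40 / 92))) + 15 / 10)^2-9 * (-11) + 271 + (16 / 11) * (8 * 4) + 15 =131892858081786671987 / 427488627456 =308529513.09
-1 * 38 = -38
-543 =-543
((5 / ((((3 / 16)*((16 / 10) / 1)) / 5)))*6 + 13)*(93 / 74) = 47709 / 74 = 644.72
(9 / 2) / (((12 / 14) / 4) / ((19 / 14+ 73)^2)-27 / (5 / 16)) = -16255215 / 312099988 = -0.05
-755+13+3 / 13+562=-2337 / 13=-179.77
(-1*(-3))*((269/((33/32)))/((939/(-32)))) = -275456/10329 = -26.67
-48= -48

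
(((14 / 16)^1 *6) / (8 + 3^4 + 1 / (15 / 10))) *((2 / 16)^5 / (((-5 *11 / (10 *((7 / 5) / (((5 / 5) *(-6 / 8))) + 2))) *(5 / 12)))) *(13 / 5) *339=-277641 / 3030016000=-0.00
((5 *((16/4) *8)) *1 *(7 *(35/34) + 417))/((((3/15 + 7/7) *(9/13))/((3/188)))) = 9374950/7191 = 1303.71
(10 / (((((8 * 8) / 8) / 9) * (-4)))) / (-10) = 9 / 32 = 0.28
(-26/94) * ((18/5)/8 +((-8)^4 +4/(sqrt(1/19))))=-1065077/940-52 * sqrt(19)/47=-1137.88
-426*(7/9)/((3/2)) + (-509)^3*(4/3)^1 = -1582468736/9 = -175829859.56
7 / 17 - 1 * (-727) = 12366 / 17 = 727.41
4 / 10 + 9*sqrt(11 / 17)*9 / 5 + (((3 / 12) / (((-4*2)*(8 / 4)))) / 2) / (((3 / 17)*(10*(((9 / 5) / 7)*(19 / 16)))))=15821 / 41040 + 81*sqrt(187) / 85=13.42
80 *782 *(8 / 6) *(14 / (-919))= -3503360 / 2757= -1270.71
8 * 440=3520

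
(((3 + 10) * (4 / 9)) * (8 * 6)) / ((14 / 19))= 7904 / 21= 376.38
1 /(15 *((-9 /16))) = -16 /135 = -0.12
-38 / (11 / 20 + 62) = -760 / 1251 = -0.61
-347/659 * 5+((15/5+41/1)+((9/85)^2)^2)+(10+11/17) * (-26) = -8099742501926/34400211875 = -235.46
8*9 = 72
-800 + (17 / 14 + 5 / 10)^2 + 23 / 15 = -584713 / 735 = -795.53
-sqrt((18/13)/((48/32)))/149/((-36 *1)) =sqrt(39)/34866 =0.00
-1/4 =-0.25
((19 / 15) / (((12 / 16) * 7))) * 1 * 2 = 152 / 315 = 0.48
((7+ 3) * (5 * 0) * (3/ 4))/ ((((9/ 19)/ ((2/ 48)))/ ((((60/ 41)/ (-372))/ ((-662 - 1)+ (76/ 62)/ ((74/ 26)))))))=0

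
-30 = -30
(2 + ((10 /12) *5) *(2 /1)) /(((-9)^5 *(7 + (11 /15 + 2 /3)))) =-155 /7440174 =-0.00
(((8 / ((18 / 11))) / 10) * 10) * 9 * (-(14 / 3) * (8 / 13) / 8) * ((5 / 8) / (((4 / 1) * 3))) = -0.82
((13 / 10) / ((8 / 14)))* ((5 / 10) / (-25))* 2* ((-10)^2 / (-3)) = 3.03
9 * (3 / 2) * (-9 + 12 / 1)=81 / 2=40.50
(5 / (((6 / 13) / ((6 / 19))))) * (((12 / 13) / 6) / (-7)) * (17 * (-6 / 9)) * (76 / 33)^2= 103360 / 22869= 4.52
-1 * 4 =-4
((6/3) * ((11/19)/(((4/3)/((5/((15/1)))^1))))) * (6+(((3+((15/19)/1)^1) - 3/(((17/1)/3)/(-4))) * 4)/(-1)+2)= -27764/6137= -4.52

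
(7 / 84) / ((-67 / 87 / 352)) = -2552 / 67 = -38.09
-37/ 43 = -0.86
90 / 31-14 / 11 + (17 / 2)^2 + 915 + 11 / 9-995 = -60119 / 12276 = -4.90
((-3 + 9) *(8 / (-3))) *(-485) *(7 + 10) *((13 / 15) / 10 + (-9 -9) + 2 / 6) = -11595768 / 5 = -2319153.60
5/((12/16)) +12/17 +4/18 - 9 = -215/153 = -1.41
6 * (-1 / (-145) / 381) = 2 / 18415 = 0.00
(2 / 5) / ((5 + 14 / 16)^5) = 65536 / 1146725035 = 0.00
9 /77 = 0.12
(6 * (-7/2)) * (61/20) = -1281/20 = -64.05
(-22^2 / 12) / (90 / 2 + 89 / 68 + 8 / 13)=-9724 / 11313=-0.86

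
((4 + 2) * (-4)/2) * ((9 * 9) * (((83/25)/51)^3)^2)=-1307761493476/17678883544921875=-0.00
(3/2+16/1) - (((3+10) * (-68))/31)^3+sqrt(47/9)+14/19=sqrt(47)/3+26271315115/1132058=23208.97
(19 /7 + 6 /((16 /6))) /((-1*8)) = -139 /224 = -0.62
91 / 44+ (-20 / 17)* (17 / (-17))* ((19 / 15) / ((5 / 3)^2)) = 48707 / 18700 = 2.60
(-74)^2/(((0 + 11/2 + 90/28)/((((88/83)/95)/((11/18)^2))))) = 99356544/5290835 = 18.78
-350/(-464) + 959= 222663/232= 959.75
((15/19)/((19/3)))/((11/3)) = 135/3971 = 0.03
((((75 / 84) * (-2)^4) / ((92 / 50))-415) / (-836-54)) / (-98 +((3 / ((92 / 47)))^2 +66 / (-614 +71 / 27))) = -39827957544 / 8335117925155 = -0.00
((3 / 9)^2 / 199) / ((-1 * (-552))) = 1 / 988632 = 0.00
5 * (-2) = -10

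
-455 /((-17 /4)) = 1820 /17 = 107.06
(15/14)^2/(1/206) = 23175/98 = 236.48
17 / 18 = 0.94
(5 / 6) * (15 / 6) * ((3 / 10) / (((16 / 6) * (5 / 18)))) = 27 / 32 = 0.84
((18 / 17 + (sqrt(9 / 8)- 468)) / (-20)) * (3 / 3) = 3969 / 170- 3 * sqrt(2) / 80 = 23.29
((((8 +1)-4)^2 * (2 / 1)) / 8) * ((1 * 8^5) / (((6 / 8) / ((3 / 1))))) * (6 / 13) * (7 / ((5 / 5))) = 34406400 / 13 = 2646646.15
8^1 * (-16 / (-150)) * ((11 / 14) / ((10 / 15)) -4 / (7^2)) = 688 / 735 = 0.94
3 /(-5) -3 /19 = -72 /95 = -0.76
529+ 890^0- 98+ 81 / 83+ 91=43490 / 83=523.98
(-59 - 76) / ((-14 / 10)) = 675 / 7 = 96.43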